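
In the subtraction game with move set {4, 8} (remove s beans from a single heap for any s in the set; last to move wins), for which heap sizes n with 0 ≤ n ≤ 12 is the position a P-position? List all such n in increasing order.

0, 1, 2, 3, 12

Compute g(0), g(1), … for moves {4, 8}:
k:     0  1  2  3  4  5  6  7  8  9 10 11 12
g(k):  0  0  0  0  1  1  1  1  2  2  2  2  0
The P-positions (g = 0) in 0..12 are 0, 1, 2, 3, 12.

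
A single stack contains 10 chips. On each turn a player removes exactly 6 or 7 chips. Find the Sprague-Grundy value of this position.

1

Build the Grundy sequence with g(k) = mex{g(k−s) : s ∈ {6, 7}, s ≤ k}:
k:     0  1  2  3  4  5  6  7  8  9 10
g(k):  0  0  0  0  0  0  1  1  1  1  1
So g(10) = 1.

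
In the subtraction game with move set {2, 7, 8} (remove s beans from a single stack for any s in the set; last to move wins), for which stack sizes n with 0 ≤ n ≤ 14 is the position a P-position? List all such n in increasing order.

0, 1, 4, 5, 10, 14

Compute g(0), g(1), … for moves {2, 7, 8}:
g(0) = mex{} = 0
g(1) = mex{} = 0
g(2) = mex{0} = 1
g(3) = mex{0} = 1
g(4) = mex{1} = 0
g(5) = mex{1} = 0
g(6) = mex{0} = 1
g(7) = mex{0} = 1
g(8) = mex{0,1} = 2
g(9) = mex{0,1} = 2
g(10) = mex{1,2} = 0
g(11) = mex{0,1,2} = 3
g(12) = mex{0} = 1
g(13) = mex{0,1,3} = 2
g(14) = mex{1} = 0
The P-positions (g = 0) in 0..14 are 0, 1, 4, 5, 10, 14.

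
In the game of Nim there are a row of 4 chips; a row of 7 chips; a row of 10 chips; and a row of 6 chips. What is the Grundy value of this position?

Nim-sum: 4 ⊕ 7 ⊕ 10 ⊕ 6 = 15.

15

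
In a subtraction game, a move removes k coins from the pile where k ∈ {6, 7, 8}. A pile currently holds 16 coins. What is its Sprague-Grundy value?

0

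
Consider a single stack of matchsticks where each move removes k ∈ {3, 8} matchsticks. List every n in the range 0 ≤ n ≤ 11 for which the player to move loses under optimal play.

Compute g(0), g(1), … for moves {3, 8}:
g(0) = mex{} = 0
g(1) = mex{} = 0
g(2) = mex{} = 0
g(3) = mex{0} = 1
g(4) = mex{0} = 1
g(5) = mex{0} = 1
g(6) = mex{1} = 0
g(7) = mex{1} = 0
g(8) = mex{0,1} = 2
g(9) = mex{0} = 1
g(10) = mex{0} = 1
g(11) = mex{1,2} = 0
The P-positions (g = 0) in 0..11 are 0, 1, 2, 6, 7, 11.

0, 1, 2, 6, 7, 11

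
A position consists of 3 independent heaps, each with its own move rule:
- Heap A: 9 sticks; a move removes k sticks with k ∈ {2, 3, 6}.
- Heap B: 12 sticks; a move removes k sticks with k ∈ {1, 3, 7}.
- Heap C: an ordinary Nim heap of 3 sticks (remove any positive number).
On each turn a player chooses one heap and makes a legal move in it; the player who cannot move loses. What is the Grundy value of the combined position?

For heap A, compute g(0), g(1), … with moves {2, 3, 6}:
k:     0  1  2  3  4  5  6  7  8  9
g(k):  0  0  1  1  2  0  3  1  2  0
So g(9) = 0.
Build the Grundy sequence for heap B with g(k) = mex{g(k−s) : s ∈ {1, 3, 7}, s ≤ k}:
g(0) = mex{} = 0
g(1) = mex{0} = 1
g(2) = mex{1} = 0
g(3) = mex{0} = 1
g(4) = mex{1} = 0
g(5) = mex{0} = 1
g(6) = mex{1} = 0
g(7) = mex{0} = 1
g(8) = mex{1} = 0
g(9) = mex{0} = 1
g(10) = mex{1} = 0
g(11) = mex{0} = 1
g(12) = mex{1} = 0
So g(12) = 0.
Heap C is a plain Nim heap of size 3, so its Grundy value is 3.
The value of a disjunctive sum is the nim-sum of the parts.
Combined value = 0 ⊕ 0 ⊕ 3 = 3.

3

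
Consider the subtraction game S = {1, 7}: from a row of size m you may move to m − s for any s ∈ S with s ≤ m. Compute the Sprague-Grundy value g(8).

Grundy values for subtraction set {1, 7}:
g(0) = mex{} = 0
g(1) = mex{0} = 1
g(2) = mex{1} = 0
g(3) = mex{0} = 1
g(4) = mex{1} = 0
g(5) = mex{0} = 1
g(6) = mex{1} = 0
g(7) = mex{0} = 1
g(8) = mex{1} = 0
So g(8) = 0.

0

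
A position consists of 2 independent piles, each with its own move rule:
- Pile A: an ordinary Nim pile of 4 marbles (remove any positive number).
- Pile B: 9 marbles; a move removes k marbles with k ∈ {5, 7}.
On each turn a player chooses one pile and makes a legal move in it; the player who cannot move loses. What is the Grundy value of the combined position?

5

Pile A is a plain Nim pile of size 4, so its Grundy value is 4.
Build the Grundy sequence for pile B with g(k) = mex{g(k−s) : s ∈ {5, 7}, s ≤ k}:
g(0) = mex{} = 0
g(1) = mex{} = 0
g(2) = mex{} = 0
g(3) = mex{} = 0
g(4) = mex{} = 0
g(5) = mex{0} = 1
g(6) = mex{0} = 1
g(7) = mex{0} = 1
g(8) = mex{0} = 1
g(9) = mex{0} = 1
So g(9) = 1.
The value of a disjunctive sum is the nim-sum of the parts.
Combined value = 4 XOR 1 = 5.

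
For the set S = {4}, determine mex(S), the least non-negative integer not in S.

0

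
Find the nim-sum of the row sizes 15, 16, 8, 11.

28

Compute the nim-sum pairwise:
15 ^ 16 = 31
31 ^ 8 = 23
23 ^ 11 = 28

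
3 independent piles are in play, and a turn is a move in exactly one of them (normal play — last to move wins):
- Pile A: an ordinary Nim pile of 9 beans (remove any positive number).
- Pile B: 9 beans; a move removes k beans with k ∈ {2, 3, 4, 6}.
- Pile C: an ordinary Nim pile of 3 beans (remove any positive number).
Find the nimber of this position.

10

Pile A is a plain Nim pile of size 9, so its Grundy value is 9.
For pile B, compute g(0), g(1), … with moves {2, 3, 4, 6}:
g(0) = mex{} = 0
g(1) = mex{} = 0
g(2) = mex{0} = 1
g(3) = mex{0} = 1
g(4) = mex{0,1} = 2
g(5) = mex{0,1} = 2
g(6) = mex{0,1,2} = 3
g(7) = mex{0,1,2} = 3
g(8) = mex{1,2,3} = 0
g(9) = mex{1,2,3} = 0
So g(9) = 0.
Pile C is a plain Nim pile of size 3, so its Grundy value is 3.
The value of a disjunctive sum is the nim-sum of the parts.
Combined value = 9 XOR 0 XOR 3 = 10.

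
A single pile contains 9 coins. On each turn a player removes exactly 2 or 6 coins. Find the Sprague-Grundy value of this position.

0

Compute g(0), g(1), … for moves {2, 6}:
k:     0  1  2  3  4  5  6  7  8  9
g(k):  0  0  1  1  0  0  1  1  0  0
So g(9) = 0.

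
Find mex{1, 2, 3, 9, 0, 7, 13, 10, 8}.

The values 0, 1, 2, 3 are all present; 4 is the first non-negative integer missing from the set.

4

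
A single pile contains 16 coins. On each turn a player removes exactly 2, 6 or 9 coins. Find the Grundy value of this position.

0

Grundy values for subtraction set {2, 6, 9}:
k:     0  1  2  3  4  5  6  7  8  9 10 11 12 13 14 15 16
g(k):  0  0  1  1  0  0  1  1  0  2  1  3  0  2  1  0  0
So g(16) = 0.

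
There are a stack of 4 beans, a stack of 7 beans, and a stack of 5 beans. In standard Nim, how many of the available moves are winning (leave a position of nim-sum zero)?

3

Bitwise XOR of the heap sizes:
  100  (4)
  111  (7)
  101  (5)
  ---
  110  (6)
The overall nim-sum is X = 6. A stack of size p has a winning move iff p XOR X < p (reduce it to p XOR X).
  4: 4 XOR 6 = 2 < 4 — winning move (to 2).
  7: 7 XOR 6 = 1 < 7 — winning move (to 1).
  5: 5 XOR 6 = 3 < 5 — winning move (to 3).
That gives 3 winning moves.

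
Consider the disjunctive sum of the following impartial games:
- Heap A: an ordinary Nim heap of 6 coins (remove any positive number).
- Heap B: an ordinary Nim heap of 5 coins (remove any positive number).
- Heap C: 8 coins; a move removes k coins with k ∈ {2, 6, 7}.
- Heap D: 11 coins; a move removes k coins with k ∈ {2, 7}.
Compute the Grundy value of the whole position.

0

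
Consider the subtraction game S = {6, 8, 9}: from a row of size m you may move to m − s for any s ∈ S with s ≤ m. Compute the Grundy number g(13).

Grundy values for subtraction set {6, 8, 9}:
k:     0  1  2  3  4  5  6  7  8  9 10 11 12 13
g(k):  0  0  0  0  0  0  1  1  1  1  1  1  2  2
So g(13) = 2.

2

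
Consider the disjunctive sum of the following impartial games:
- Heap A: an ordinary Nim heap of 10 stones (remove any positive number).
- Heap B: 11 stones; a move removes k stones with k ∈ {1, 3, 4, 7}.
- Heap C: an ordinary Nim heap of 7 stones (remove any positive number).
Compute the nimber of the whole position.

12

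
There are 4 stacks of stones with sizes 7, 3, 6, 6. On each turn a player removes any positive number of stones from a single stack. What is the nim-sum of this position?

4

Compute the nim-sum pairwise:
7 ⊕ 3 = 4
4 ⊕ 6 = 2
2 ⊕ 6 = 4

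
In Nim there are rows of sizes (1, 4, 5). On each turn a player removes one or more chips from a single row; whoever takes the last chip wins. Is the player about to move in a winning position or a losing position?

Losing position

Compute the nim-sum pairwise:
1 ⊕ 4 = 5
5 ⊕ 5 = 0
The nim-sum is 0, so this is a P-position: the player to move is in a losing position under optimal play.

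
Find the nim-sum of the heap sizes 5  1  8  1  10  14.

Compute the nim-sum pairwise:
5 ⊕ 1 = 4
4 ⊕ 8 = 12
12 ⊕ 1 = 13
13 ⊕ 10 = 7
7 ⊕ 14 = 9

9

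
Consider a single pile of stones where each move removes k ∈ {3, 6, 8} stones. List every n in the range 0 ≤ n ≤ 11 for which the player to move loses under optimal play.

Grundy values for subtraction set {3, 6, 8}:
k:     0  1  2  3  4  5  6  7  8  9 10 11
g(k):  0  0  0  1  1  1  2  2  2  3  3  0
The P-positions (g = 0) in 0..11 are 0, 1, 2, 11.

0, 1, 2, 11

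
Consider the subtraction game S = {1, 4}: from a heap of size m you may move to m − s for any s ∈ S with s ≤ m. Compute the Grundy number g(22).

Compute g(0), g(1), … for moves {1, 4}:
k:     0  1  2  3  4  5  6  7  8  9 10 11 12 13 14 15 16 17 18 19 20 21 22
g(k):  0  1  0  1  2  0  1  0  1  2  0  1  0  1  2  0  1  0  1  2  0  1  0
So g(22) = 0.

0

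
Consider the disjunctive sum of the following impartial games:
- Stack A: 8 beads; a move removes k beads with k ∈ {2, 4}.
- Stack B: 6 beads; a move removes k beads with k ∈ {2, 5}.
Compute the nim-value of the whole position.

0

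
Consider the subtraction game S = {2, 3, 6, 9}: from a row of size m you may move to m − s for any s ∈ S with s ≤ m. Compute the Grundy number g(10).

Build the Grundy sequence with g(k) = mex{g(k−s) : s ∈ {2, 3, 6, 9}, s ≤ k}:
k:     0  1  2  3  4  5  6  7  8  9 10
g(k):  0  0  1  1  2  0  3  1  2  2  3
So g(10) = 3.

3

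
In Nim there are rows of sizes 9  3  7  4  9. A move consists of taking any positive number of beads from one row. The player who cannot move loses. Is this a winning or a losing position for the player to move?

Losing position

Nim-sum: 9 XOR 3 XOR 7 XOR 4 XOR 9 = 0.
The nim-sum is 0, so this is a P-position: the player to move is in a losing position under optimal play.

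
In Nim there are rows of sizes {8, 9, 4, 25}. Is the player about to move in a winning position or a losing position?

Compute the nim-sum pairwise:
8 ⊕ 9 = 1
1 ⊕ 4 = 5
5 ⊕ 25 = 28
The nim-sum is 28 ≠ 0, so this is an N-position: the player to move can win.

Winning position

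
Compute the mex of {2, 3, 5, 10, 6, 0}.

0 is in the set but 1 is not, so the mex is 1.

1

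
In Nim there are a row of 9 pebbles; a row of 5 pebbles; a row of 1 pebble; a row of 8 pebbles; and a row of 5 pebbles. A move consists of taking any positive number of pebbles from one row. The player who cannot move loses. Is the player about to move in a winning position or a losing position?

Losing position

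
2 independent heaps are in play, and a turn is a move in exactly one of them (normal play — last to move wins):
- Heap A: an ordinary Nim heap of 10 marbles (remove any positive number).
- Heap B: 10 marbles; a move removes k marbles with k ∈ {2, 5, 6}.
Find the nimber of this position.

Heap A is a plain Nim heap of size 10, so its Grundy value is 10.
For heap B, compute g(0), g(1), … with moves {2, 5, 6}:
k:     0  1  2  3  4  5  6  7  8  9 10
g(k):  0  0  1  1  0  2  1  3  0  2  1
So g(10) = 1.
The value of a disjunctive sum is the nim-sum of the parts.
Combined value = 10 XOR 1 = 11.

11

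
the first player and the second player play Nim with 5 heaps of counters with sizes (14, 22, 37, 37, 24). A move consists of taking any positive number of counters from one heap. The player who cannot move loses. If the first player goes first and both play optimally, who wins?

In binary:
  001110  (14)
  010110  (22)
  100101  (37)
  100101  (37)
  011000  (24)
  ------
  000000  (0)
The nim-sum is 0, so this is a P-position: the player to move is in a losing position under optimal play; the first player is about to move from it and so loses — the second player wins.

the second player wins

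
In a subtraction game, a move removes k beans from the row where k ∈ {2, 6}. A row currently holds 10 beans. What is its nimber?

1

Compute g(0), g(1), … for moves {2, 6}:
g(0) = mex{} = 0
g(1) = mex{} = 0
g(2) = mex{0} = 1
g(3) = mex{0} = 1
g(4) = mex{1} = 0
g(5) = mex{1} = 0
g(6) = mex{0} = 1
g(7) = mex{0} = 1
g(8) = mex{1} = 0
g(9) = mex{1} = 0
g(10) = mex{0} = 1
So g(10) = 1.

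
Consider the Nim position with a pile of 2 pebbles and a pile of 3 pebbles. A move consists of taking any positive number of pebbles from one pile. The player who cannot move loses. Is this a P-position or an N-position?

N-position

Write each in binary and XOR column by column:
  10  (2)
  11  (3)
  --
  01  (1)
The nim-sum is 1 ≠ 0, so this is an N-position: the player to move can win.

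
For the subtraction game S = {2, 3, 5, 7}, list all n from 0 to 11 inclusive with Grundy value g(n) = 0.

Grundy values for subtraction set {2, 3, 5, 7}:
k:     0  1  2  3  4  5  6  7  8  9 10 11
g(k):  0  0  1  1  2  2  3  3  4  0  0  1
The P-positions (g = 0) in 0..11 are 0, 1, 9, 10.

0, 1, 9, 10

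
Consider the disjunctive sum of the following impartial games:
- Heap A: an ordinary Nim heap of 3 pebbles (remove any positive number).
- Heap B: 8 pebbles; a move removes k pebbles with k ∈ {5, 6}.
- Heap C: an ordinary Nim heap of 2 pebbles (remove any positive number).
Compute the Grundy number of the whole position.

Heap A is a plain Nim heap of size 3, so its Grundy value is 3.
Build the Grundy sequence for heap B with g(k) = mex{g(k−s) : s ∈ {5, 6}, s ≤ k}:
k:     0  1  2  3  4  5  6  7  8
g(k):  0  0  0  0  0  1  1  1  1
So g(8) = 1.
Heap C is a plain Nim heap of size 2, so its Grundy value is 2.
The value of a disjunctive sum is the nim-sum of the parts.
Combined value = 3 XOR 1 XOR 2 = 0.

0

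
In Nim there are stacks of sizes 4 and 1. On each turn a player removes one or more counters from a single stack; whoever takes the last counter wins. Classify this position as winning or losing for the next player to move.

Winning position

Compute the nim-sum pairwise:
4 XOR 1 = 5
The nim-sum is 5 ≠ 0, so this is an N-position: the player to move can win.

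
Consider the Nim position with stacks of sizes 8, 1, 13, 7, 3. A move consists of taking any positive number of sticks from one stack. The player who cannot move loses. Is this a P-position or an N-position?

P-position

Write each in binary and XOR column by column:
  1000  (8)
  0001  (1)
  1101  (13)
  0111  (7)
  0011  (3)
  ----
  0000  (0)
The nim-sum is 0, so this is a P-position: the player to move is in a losing position under optimal play.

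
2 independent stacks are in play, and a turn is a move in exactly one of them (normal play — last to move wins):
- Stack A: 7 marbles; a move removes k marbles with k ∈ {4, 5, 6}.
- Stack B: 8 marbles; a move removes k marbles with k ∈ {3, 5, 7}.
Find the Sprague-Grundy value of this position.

3

Build the Grundy sequence for stack A with g(k) = mex{g(k−s) : s ∈ {4, 5, 6}, s ≤ k}:
k:     0  1  2  3  4  5  6  7
g(k):  0  0  0  0  1  1  1  1
So g(7) = 1.
Grundy values for stack B (subtraction set {3, 5, 7}):
k:     0  1  2  3  4  5  6  7  8
g(k):  0  0  0  1  1  1  2  2  2
So g(8) = 2.
The value of a disjunctive sum is the nim-sum of the parts.
Combined value = 1 ⊕ 2 = 3.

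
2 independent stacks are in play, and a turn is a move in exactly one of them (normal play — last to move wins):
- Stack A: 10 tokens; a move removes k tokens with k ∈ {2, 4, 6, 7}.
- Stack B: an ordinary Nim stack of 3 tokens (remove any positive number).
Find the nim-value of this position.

Build the Grundy sequence for stack A with g(k) = mex{g(k−s) : s ∈ {2, 4, 6, 7}, s ≤ k}:
k:     0  1  2  3  4  5  6  7  8  9 10
g(k):  0  0  1  1  2  2  3  3  4  0  0
So g(10) = 0.
Stack B is a plain Nim stack of size 3, so its Grundy value is 3.
By the Sprague-Grundy theorem, the Grundy value of a sum of independent games is the XOR of the component values.
Combined value = 0 ⊕ 3 = 3.

3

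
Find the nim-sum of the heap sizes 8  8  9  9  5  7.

Compute the nim-sum pairwise:
8 XOR 8 = 0
0 XOR 9 = 9
9 XOR 9 = 0
0 XOR 5 = 5
5 XOR 7 = 2

2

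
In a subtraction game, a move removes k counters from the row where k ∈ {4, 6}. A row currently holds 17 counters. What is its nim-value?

1

Build the Grundy sequence with g(k) = mex{g(k−s) : s ∈ {4, 6}, s ≤ k}:
k:     0  1  2  3  4  5  6  7  8  9 10 11 12 13 14 15 16 17
g(k):  0  0  0  0  1  1  1  1  2  2  0  0  0  0  1  1  1  1
So g(17) = 1.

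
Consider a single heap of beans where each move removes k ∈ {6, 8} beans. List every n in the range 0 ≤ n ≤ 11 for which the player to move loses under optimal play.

0, 1, 2, 3, 4, 5

Grundy values for subtraction set {6, 8}:
g(0) = mex{} = 0
g(1) = mex{} = 0
g(2) = mex{} = 0
g(3) = mex{} = 0
g(4) = mex{} = 0
g(5) = mex{} = 0
g(6) = mex{0} = 1
g(7) = mex{0} = 1
g(8) = mex{0} = 1
g(9) = mex{0} = 1
g(10) = mex{0} = 1
g(11) = mex{0} = 1
The P-positions (g = 0) in 0..11 are 0, 1, 2, 3, 4, 5.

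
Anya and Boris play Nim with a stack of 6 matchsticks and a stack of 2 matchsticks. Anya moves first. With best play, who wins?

Anya wins

Write each in binary and XOR column by column:
  110  (6)
  010  (2)
  ---
  100  (4)
The nim-sum is 4 ≠ 0, so this is an N-position: the player to move can win; Anya has a winning move.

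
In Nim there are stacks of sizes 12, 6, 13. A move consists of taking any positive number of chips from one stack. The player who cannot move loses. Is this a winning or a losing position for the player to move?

Compute the nim-sum pairwise:
12 ⊕ 6 = 10
10 ⊕ 13 = 7
The nim-sum is 7 ≠ 0, so this is an N-position: the player to move can win.

Winning position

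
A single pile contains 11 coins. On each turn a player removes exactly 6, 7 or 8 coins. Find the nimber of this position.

Grundy values for subtraction set {6, 7, 8}:
k:     0  1  2  3  4  5  6  7  8  9 10 11
g(k):  0  0  0  0  0  0  1  1  1  1  1  1
So g(11) = 1.

1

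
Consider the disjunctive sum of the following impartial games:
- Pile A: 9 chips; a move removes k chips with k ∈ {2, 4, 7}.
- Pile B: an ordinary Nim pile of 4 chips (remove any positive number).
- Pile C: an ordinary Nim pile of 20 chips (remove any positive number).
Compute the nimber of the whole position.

Grundy values for pile A (subtraction set {2, 4, 7}):
g(0) = mex{} = 0
g(1) = mex{} = 0
g(2) = mex{0} = 1
g(3) = mex{0} = 1
g(4) = mex{0,1} = 2
g(5) = mex{0,1} = 2
g(6) = mex{1,2} = 0
g(7) = mex{0,1,2} = 3
g(8) = mex{0,2} = 1
g(9) = mex{1,2,3} = 0
So g(9) = 0.
Pile B is a plain Nim pile of size 4, so its Grundy value is 4.
Pile C is a plain Nim pile of size 20, so its Grundy value is 20.
By the Sprague-Grundy theorem, the Grundy value of a sum of independent games is the XOR of the component values.
Combined value = 0 ⊕ 4 ⊕ 20 = 16.

16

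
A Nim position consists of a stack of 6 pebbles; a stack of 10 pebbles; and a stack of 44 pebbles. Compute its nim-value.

Compute the nim-sum pairwise:
6 ⊕ 10 = 12
12 ⊕ 44 = 32

32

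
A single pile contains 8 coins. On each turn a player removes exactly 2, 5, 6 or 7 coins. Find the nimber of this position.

Compute g(0), g(1), … for moves {2, 5, 6, 7}:
k:     0  1  2  3  4  5  6  7  8
g(k):  0  0  1  1  0  2  1  3  2
So g(8) = 2.

2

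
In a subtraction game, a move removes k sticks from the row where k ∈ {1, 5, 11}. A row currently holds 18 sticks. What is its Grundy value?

Build the Grundy sequence with g(k) = mex{g(k−s) : s ∈ {1, 5, 11}, s ≤ k}:
k:     0  1  2  3  4  5  6  7  8  9 10 11 12 13 14 15 16 17 18
g(k):  0  1  0  1  0  1  0  1  0  1  0  1  0  1  0  1  0  1  0
So g(18) = 0.

0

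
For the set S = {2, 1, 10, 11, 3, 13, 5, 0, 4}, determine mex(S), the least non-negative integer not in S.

The values 0, 1, 2, 3, 4, 5 are all present; 6 is the first non-negative integer missing from the set.

6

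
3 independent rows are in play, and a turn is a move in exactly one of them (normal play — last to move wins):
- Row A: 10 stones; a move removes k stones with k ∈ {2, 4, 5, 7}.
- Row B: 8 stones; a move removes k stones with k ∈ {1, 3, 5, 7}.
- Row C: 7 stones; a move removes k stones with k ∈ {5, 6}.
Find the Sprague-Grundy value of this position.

1

Grundy values for row A (subtraction set {2, 4, 5, 7}):
k:     0  1  2  3  4  5  6  7  8  9 10
g(k):  0  0  1  1  2  2  3  3  4  0  0
So g(10) = 0.
Build the Grundy sequence for row B with g(k) = mex{g(k−s) : s ∈ {1, 3, 5, 7}, s ≤ k}:
k:     0  1  2  3  4  5  6  7  8
g(k):  0  1  0  1  0  1  0  1  0
So g(8) = 0.
Build the Grundy sequence for row C with g(k) = mex{g(k−s) : s ∈ {5, 6}, s ≤ k}:
k:     0  1  2  3  4  5  6  7
g(k):  0  0  0  0  0  1  1  1
So g(7) = 1.
The value of a disjunctive sum is the nim-sum of the parts.
Combined value = 0 ⊕ 0 ⊕ 1 = 1.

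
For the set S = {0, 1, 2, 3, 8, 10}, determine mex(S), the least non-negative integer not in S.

The values 0, 1, 2, 3 are all present; 4 is the first non-negative integer missing from the set.

4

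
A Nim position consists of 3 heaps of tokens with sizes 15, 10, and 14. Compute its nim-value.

11

In binary:
  1111  (15)
  1010  (10)
  1110  (14)
  ----
  1011  (11)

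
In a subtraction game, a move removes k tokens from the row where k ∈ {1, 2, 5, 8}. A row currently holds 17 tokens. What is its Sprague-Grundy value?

2

Grundy values for subtraction set {1, 2, 5, 8}:
k:     0  1  2  3  4  5  6  7  8  9 10 11 12 13 14 15 16 17
g(k):  0  1  2  0  1  2  0  1  2  0  1  2  0  1  2  0  1  2
So g(17) = 2.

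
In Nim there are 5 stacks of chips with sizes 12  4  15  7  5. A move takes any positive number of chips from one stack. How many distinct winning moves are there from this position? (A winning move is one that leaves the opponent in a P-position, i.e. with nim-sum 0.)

Nim-sum: 12 ^ 4 ^ 15 ^ 7 ^ 5 = 5.
The overall nim-sum is X = 5. A stack of size p has a winning move iff p XOR X < p (reduce it to p XOR X).
  12: 12 XOR 5 = 9 < 12 — winning move (to 9).
  4: 4 XOR 5 = 1 < 4 — winning move (to 1).
  15: 15 XOR 5 = 10 < 15 — winning move (to 10).
  7: 7 XOR 5 = 2 < 7 — winning move (to 2).
  5: 5 XOR 5 = 0 < 5 — winning move (to 0).
That gives 5 winning moves.

5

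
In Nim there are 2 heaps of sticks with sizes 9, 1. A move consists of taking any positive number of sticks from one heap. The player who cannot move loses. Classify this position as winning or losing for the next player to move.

Compute the nim-sum pairwise:
9 ⊕ 1 = 8
The nim-sum is 8 ≠ 0, so this is an N-position: the player to move can win.

Winning position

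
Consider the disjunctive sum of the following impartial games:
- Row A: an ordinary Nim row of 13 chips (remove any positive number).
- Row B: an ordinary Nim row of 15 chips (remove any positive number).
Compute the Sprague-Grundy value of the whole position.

2

Row A is a plain Nim row of size 13, so its Grundy value is 13.
Row B is a plain Nim row of size 15, so its Grundy value is 15.
By the Sprague-Grundy theorem, the Grundy value of a sum of independent games is the XOR of the component values.
Combined value = 13 ⊕ 15 = 2.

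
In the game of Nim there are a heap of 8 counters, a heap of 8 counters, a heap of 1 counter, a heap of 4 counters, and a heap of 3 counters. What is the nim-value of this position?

6

Nim-sum: 8 XOR 8 XOR 1 XOR 4 XOR 3 = 6.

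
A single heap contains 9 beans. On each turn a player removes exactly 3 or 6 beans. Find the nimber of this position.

Compute g(0), g(1), … for moves {3, 6}:
g(0) = mex{} = 0
g(1) = mex{} = 0
g(2) = mex{} = 0
g(3) = mex{0} = 1
g(4) = mex{0} = 1
g(5) = mex{0} = 1
g(6) = mex{0,1} = 2
g(7) = mex{0,1} = 2
g(8) = mex{0,1} = 2
g(9) = mex{1,2} = 0
So g(9) = 0.

0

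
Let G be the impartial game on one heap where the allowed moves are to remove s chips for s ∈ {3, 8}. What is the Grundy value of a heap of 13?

0

Compute g(0), g(1), … for moves {3, 8}:
g(0) = mex{} = 0
g(1) = mex{} = 0
g(2) = mex{} = 0
g(3) = mex{0} = 1
g(4) = mex{0} = 1
g(5) = mex{0} = 1
g(6) = mex{1} = 0
g(7) = mex{1} = 0
g(8) = mex{0,1} = 2
g(9) = mex{0} = 1
g(10) = mex{0} = 1
g(11) = mex{1,2} = 0
g(12) = mex{1} = 0
g(13) = mex{1} = 0
So g(13) = 0.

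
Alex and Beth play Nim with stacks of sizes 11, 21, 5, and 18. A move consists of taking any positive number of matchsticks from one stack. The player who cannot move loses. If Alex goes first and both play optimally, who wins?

Alex wins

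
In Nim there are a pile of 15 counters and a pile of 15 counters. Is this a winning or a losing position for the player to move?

Compute the nim-sum pairwise:
15 ^ 15 = 0
The nim-sum is 0, so this is a P-position: the player to move is in a losing position under optimal play.

Losing position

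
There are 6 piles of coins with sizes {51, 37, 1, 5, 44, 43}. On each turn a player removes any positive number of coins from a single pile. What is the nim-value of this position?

21

Nim-sum: 51 XOR 37 XOR 1 XOR 5 XOR 44 XOR 43 = 21.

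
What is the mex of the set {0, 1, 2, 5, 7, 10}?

3

The values 0, 1, 2 are all present; 3 is the first non-negative integer missing from the set.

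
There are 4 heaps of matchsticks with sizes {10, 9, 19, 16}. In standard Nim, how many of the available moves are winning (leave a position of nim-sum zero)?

Compute the nim-sum pairwise:
10 ^ 9 = 3
3 ^ 19 = 16
16 ^ 16 = 0
The nim-sum is already 0, so every move leaves a nonzero nim-sum — there are no winning moves.

0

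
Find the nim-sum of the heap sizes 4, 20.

Bitwise XOR of the heap sizes:
  00100  (4)
  10100  (20)
  -----
  10000  (16)

16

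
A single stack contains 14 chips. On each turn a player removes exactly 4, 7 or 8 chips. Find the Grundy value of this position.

0

Grundy values for subtraction set {4, 7, 8}:
g(0) = mex{} = 0
g(1) = mex{} = 0
g(2) = mex{} = 0
g(3) = mex{} = 0
g(4) = mex{0} = 1
g(5) = mex{0} = 1
g(6) = mex{0} = 1
g(7) = mex{0} = 1
g(8) = mex{0,1} = 2
g(9) = mex{0,1} = 2
g(10) = mex{0,1} = 2
g(11) = mex{0,1} = 2
g(12) = mex{1,2} = 0
g(13) = mex{1,2} = 0
g(14) = mex{1,2} = 0
So g(14) = 0.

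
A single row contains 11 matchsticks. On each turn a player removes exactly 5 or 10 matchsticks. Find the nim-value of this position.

2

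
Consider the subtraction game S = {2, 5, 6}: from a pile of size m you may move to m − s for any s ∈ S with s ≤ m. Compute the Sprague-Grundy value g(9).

2

Build the Grundy sequence with g(k) = mex{g(k−s) : s ∈ {2, 5, 6}, s ≤ k}:
g(0) = mex{} = 0
g(1) = mex{} = 0
g(2) = mex{0} = 1
g(3) = mex{0} = 1
g(4) = mex{1} = 0
g(5) = mex{0,1} = 2
g(6) = mex{0} = 1
g(7) = mex{0,1,2} = 3
g(8) = mex{1} = 0
g(9) = mex{0,1,3} = 2
So g(9) = 2.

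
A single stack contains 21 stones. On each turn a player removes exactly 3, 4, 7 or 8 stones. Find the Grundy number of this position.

3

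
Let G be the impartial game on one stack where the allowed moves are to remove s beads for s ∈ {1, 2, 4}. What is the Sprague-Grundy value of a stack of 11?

2

Build the Grundy sequence with g(k) = mex{g(k−s) : s ∈ {1, 2, 4}, s ≤ k}:
k:     0  1  2  3  4  5  6  7  8  9 10 11
g(k):  0  1  2  0  1  2  0  1  2  0  1  2
So g(11) = 2.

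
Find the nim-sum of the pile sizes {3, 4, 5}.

Compute the nim-sum pairwise:
3 ⊕ 4 = 7
7 ⊕ 5 = 2

2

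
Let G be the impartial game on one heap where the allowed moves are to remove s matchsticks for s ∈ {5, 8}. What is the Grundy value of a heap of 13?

Build the Grundy sequence with g(k) = mex{g(k−s) : s ∈ {5, 8}, s ≤ k}:
k:     0  1  2  3  4  5  6  7  8  9 10 11 12 13
g(k):  0  0  0  0  0  1  1  1  1  1  2  2  2  0
So g(13) = 0.

0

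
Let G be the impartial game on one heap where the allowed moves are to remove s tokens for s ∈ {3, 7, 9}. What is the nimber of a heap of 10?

3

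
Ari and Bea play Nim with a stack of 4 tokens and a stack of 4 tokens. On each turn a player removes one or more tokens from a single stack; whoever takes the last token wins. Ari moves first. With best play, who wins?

Bea wins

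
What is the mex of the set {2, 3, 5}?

0 is not in the set, so the mex is 0.

0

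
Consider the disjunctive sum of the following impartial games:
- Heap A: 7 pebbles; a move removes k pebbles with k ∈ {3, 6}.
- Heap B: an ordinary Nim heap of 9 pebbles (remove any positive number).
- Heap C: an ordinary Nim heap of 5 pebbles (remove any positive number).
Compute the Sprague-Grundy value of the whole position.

14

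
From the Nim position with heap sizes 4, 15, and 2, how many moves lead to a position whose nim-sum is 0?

1

Compute the nim-sum pairwise:
4 ^ 15 = 11
11 ^ 2 = 9
The overall nim-sum is X = 9. A heap of size p has a winning move iff p XOR X < p (reduce it to p XOR X).
  4: 4 XOR 9 = 13 ≥ 4 — no move.
  15: 15 XOR 9 = 6 < 15 — winning move (to 6).
  2: 2 XOR 9 = 11 ≥ 2 — no move.
That gives 1 winning move.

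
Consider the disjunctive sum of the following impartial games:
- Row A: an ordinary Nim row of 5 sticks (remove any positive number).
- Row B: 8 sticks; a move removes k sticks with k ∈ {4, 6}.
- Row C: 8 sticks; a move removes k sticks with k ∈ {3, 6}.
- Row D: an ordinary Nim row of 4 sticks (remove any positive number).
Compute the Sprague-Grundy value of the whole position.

1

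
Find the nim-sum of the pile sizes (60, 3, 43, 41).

61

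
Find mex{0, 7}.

1

0 is in the set but 1 is not, so the mex is 1.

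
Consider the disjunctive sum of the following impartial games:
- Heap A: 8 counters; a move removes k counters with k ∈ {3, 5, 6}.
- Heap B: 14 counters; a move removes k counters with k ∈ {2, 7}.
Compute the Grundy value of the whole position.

2

Build the Grundy sequence for heap A with g(k) = mex{g(k−s) : s ∈ {3, 5, 6}, s ≤ k}:
k:     0  1  2  3  4  5  6  7  8
g(k):  0  0  0  1  1  1  2  2  2
So g(8) = 2.
For heap B, compute g(0), g(1), … with moves {2, 7}:
k:     0  1  2  3  4  5  6  7  8  9 10 11 12 13 14
g(k):  0  0  1  1  0  0  1  1  2  0  0  1  1  0  0
So g(14) = 0.
By the Sprague-Grundy theorem, the Grundy value of a sum of independent games is the XOR of the component values.
Combined value = 2 ⊕ 0 = 2.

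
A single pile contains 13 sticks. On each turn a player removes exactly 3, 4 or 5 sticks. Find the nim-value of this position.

1

Build the Grundy sequence with g(k) = mex{g(k−s) : s ∈ {3, 4, 5}, s ≤ k}:
g(0) = mex{} = 0
g(1) = mex{} = 0
g(2) = mex{} = 0
g(3) = mex{0} = 1
g(4) = mex{0} = 1
g(5) = mex{0} = 1
g(6) = mex{0,1} = 2
g(7) = mex{0,1} = 2
g(8) = mex{1} = 0
g(9) = mex{1,2} = 0
g(10) = mex{1,2} = 0
g(11) = mex{0,2} = 1
g(12) = mex{0,2} = 1
g(13) = mex{0} = 1
So g(13) = 1.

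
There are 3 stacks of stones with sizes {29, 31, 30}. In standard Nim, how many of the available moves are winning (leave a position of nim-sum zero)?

3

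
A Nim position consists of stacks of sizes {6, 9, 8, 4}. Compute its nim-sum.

3

Bitwise XOR of the heap sizes:
  0110  (6)
  1001  (9)
  1000  (8)
  0100  (4)
  ----
  0011  (3)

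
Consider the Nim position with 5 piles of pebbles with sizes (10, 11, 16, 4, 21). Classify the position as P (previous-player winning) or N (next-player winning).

Nim-sum: 10 ^ 11 ^ 16 ^ 4 ^ 21 = 0.
The nim-sum is 0, so this is a P-position: the player to move is in a losing position under optimal play.

P-position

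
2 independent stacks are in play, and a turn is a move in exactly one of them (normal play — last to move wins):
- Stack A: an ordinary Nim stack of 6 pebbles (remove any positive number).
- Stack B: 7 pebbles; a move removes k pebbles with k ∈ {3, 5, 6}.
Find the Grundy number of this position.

4

Stack A is a plain Nim stack of size 6, so its Grundy value is 6.
Grundy values for stack B (subtraction set {3, 5, 6}):
k:     0  1  2  3  4  5  6  7
g(k):  0  0  0  1  1  1  2  2
So g(7) = 2.
The value of a disjunctive sum is the nim-sum of the parts.
Combined value = 6 XOR 2 = 4.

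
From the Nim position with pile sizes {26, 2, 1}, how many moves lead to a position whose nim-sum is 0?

Compute the nim-sum pairwise:
26 ⊕ 2 = 24
24 ⊕ 1 = 25
The overall nim-sum is X = 25. A pile of size p has a winning move iff p XOR X < p (reduce it to p XOR X).
  26: 26 XOR 25 = 3 < 26 — winning move (to 3).
  2: 2 XOR 25 = 27 ≥ 2 — no move.
  1: 1 XOR 25 = 24 ≥ 1 — no move.
That gives 1 winning move.

1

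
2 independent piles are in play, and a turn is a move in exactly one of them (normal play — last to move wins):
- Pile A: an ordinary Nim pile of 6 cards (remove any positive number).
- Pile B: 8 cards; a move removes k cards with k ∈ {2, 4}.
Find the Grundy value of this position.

7

Pile A is a plain Nim pile of size 6, so its Grundy value is 6.
Grundy values for pile B (subtraction set {2, 4}):
g(0) = mex{} = 0
g(1) = mex{} = 0
g(2) = mex{0} = 1
g(3) = mex{0} = 1
g(4) = mex{0,1} = 2
g(5) = mex{0,1} = 2
g(6) = mex{1,2} = 0
g(7) = mex{1,2} = 0
g(8) = mex{0,2} = 1
So g(8) = 1.
The value of a disjunctive sum is the nim-sum of the parts.
Combined value = 6 XOR 1 = 7.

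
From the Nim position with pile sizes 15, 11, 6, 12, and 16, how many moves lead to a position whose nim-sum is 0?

Write each in binary and XOR column by column:
  01111  (15)
  01011  (11)
  00110  (6)
  01100  (12)
  10000  (16)
  -----
  11110  (30)
The overall nim-sum is X = 30. A pile of size p has a winning move iff p XOR X < p (reduce it to p XOR X).
  15: 15 XOR 30 = 17 ≥ 15 — no move.
  11: 11 XOR 30 = 21 ≥ 11 — no move.
  6: 6 XOR 30 = 24 ≥ 6 — no move.
  12: 12 XOR 30 = 18 ≥ 12 — no move.
  16: 16 XOR 30 = 14 < 16 — winning move (to 14).
That gives 1 winning move.

1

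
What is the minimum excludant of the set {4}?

0

0 is not in the set, so the mex is 0.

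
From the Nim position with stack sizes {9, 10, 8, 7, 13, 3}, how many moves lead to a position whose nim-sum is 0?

Write each in binary and XOR column by column:
  1001  (9)
  1010  (10)
  1000  (8)
  0111  (7)
  1101  (13)
  0011  (3)
  ----
  0010  (2)
The overall nim-sum is X = 2. A stack of size p has a winning move iff p XOR X < p (reduce it to p XOR X).
  9: 9 XOR 2 = 11 ≥ 9 — no move.
  10: 10 XOR 2 = 8 < 10 — winning move (to 8).
  8: 8 XOR 2 = 10 ≥ 8 — no move.
  7: 7 XOR 2 = 5 < 7 — winning move (to 5).
  13: 13 XOR 2 = 15 ≥ 13 — no move.
  3: 3 XOR 2 = 1 < 3 — winning move (to 1).
That gives 3 winning moves.

3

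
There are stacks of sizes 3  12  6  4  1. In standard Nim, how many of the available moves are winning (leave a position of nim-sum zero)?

Compute the nim-sum pairwise:
3 XOR 12 = 15
15 XOR 6 = 9
9 XOR 4 = 13
13 XOR 1 = 12
The overall nim-sum is X = 12. A stack of size p has a winning move iff p XOR X < p (reduce it to p XOR X).
  3: 3 XOR 12 = 15 ≥ 3 — no move.
  12: 12 XOR 12 = 0 < 12 — winning move (to 0).
  6: 6 XOR 12 = 10 ≥ 6 — no move.
  4: 4 XOR 12 = 8 ≥ 4 — no move.
  1: 1 XOR 12 = 13 ≥ 1 — no move.
That gives 1 winning move.

1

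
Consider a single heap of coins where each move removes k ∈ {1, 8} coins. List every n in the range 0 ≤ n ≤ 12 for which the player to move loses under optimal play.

Grundy values for subtraction set {1, 8}:
g(0) = mex{} = 0
g(1) = mex{0} = 1
g(2) = mex{1} = 0
g(3) = mex{0} = 1
g(4) = mex{1} = 0
g(5) = mex{0} = 1
g(6) = mex{1} = 0
g(7) = mex{0} = 1
g(8) = mex{0,1} = 2
g(9) = mex{1,2} = 0
g(10) = mex{0} = 1
g(11) = mex{1} = 0
g(12) = mex{0} = 1
The P-positions (g = 0) in 0..12 are 0, 2, 4, 6, 9, 11.

0, 2, 4, 6, 9, 11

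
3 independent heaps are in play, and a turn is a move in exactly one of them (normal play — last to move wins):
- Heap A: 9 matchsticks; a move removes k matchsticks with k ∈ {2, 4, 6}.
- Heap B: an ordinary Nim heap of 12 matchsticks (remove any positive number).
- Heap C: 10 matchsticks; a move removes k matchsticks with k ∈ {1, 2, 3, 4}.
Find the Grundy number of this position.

12

For heap A, compute g(0), g(1), … with moves {2, 4, 6}:
k:     0  1  2  3  4  5  6  7  8  9
g(k):  0  0  1  1  2  2  3  3  0  0
So g(9) = 0.
Heap B is a plain Nim heap of size 12, so its Grundy value is 12.
Build the Grundy sequence for heap C with g(k) = mex{g(k−s) : s ∈ {1, 2, 3, 4}, s ≤ k}:
g(0) = mex{} = 0
g(1) = mex{0} = 1
g(2) = mex{0,1} = 2
g(3) = mex{0,1,2} = 3
g(4) = mex{0,1,2,3} = 4
g(5) = mex{1,2,3,4} = 0
g(6) = mex{0,2,3,4} = 1
g(7) = mex{0,1,3,4} = 2
g(8) = mex{0,1,2,4} = 3
g(9) = mex{0,1,2,3} = 4
g(10) = mex{1,2,3,4} = 0
So g(10) = 0.
The value of a disjunctive sum is the nim-sum of the parts.
Combined value = 0 ⊕ 12 ⊕ 0 = 12.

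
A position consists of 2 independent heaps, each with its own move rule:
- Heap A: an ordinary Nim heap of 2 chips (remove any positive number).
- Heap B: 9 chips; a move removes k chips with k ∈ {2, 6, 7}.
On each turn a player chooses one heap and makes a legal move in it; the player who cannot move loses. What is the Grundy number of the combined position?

2

Heap A is a plain Nim heap of size 2, so its Grundy value is 2.
For heap B, compute g(0), g(1), … with moves {2, 6, 7}:
k:     0  1  2  3  4  5  6  7  8  9
g(k):  0  0  1  1  0  0  1  1  2  0
So g(9) = 0.
By the Sprague-Grundy theorem, the Grundy value of a sum of independent games is the XOR of the component values.
Combined value = 2 ⊕ 0 = 2.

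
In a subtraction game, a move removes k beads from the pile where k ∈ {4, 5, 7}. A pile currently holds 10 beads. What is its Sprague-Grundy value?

Build the Grundy sequence with g(k) = mex{g(k−s) : s ∈ {4, 5, 7}, s ≤ k}:
k:     0  1  2  3  4  5  6  7  8  9 10
g(k):  0  0  0  0  1  1  1  1  2  2  2
So g(10) = 2.

2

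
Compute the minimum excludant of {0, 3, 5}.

1

0 is in the set but 1 is not, so the mex is 1.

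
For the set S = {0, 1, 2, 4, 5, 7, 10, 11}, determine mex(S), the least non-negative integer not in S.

The values 0, 1, 2 are all present; 3 is the first non-negative integer missing from the set.

3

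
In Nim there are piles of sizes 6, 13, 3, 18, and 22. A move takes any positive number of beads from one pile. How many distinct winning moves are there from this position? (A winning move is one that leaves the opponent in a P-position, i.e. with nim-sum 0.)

1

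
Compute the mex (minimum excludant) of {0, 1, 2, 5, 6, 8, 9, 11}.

The values 0, 1, 2 are all present; 3 is the first non-negative integer missing from the set.

3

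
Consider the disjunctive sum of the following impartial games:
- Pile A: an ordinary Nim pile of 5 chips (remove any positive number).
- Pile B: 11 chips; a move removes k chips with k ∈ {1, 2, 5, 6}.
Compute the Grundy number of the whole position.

4

Pile A is a plain Nim pile of size 5, so its Grundy value is 5.
Grundy values for pile B (subtraction set {1, 2, 5, 6}):
k:     0  1  2  3  4  5  6  7  8  9 10 11
g(k):  0  1  2  0  1  2  3  0  1  2  0  1
So g(11) = 1.
By the Sprague-Grundy theorem, the Grundy value of a sum of independent games is the XOR of the component values.
Combined value = 5 XOR 1 = 4.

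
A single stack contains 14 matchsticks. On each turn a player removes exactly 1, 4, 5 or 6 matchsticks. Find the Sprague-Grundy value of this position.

Build the Grundy sequence with g(k) = mex{g(k−s) : s ∈ {1, 4, 5, 6}, s ≤ k}:
g(0) = mex{} = 0
g(1) = mex{0} = 1
g(2) = mex{1} = 0
g(3) = mex{0} = 1
g(4) = mex{0,1} = 2
g(5) = mex{0,1,2} = 3
g(6) = mex{0,1,3} = 2
g(7) = mex{0,1,2} = 3
g(8) = mex{0,1,2,3} = 4
g(9) = mex{1,2,3,4} = 0
g(10) = mex{0,2,3} = 1
g(11) = mex{1,2,3} = 0
g(12) = mex{0,2,3,4} = 1
g(13) = mex{0,1,3,4} = 2
g(14) = mex{0,1,2,4} = 3
So g(14) = 3.

3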